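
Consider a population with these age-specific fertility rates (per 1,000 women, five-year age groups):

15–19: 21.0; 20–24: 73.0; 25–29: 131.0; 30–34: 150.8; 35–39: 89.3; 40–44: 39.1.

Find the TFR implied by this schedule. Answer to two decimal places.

Sum of ASFRs = 21.0 + 73.0 + 131.0 + 150.8 + 89.3 + 39.1 = 504.2
TFR = 5 × 504.2 / 1000 = 2.521

2.52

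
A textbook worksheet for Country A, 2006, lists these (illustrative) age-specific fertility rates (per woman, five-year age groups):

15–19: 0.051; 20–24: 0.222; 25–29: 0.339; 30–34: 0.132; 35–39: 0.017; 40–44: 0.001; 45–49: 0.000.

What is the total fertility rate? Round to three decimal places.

Sum of ASFRs = 0.051 + 0.222 + 0.339 + 0.132 + 0.017 + 0.001 + 0.000 = 0.762
TFR = 5 × 0.762 = 3.81

3.810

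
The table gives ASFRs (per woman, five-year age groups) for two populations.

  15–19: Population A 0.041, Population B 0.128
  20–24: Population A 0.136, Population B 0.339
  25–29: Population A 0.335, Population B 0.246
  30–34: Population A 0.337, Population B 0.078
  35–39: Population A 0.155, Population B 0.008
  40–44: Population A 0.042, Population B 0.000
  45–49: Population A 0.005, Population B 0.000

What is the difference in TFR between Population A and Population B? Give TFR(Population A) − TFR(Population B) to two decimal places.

Population A:
  Sum of ASFRs = 0.041 + 0.136 + 0.335 + 0.337 + 0.155 + 0.042 + 0.005 = 1.051
  TFR = 5 × 1.051 = 5.255
Population B:
  Sum of ASFRs = 0.128 + 0.339 + 0.246 + 0.078 + 0.008 + 0.000 + 0.000 = 0.799
  TFR = 5 × 0.799 = 3.995
Difference = 5.255 − 3.995 = 1.26

1.26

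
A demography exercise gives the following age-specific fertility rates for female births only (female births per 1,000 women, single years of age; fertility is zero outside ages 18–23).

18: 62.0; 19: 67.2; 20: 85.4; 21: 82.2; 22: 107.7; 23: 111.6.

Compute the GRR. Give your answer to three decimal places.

0.516

Sum of female ASFRs = 62.0 + 67.2 + 85.4 + 82.2 + 107.7 + 111.6 = 516.1
GRR = 516.1 / 1000 = 0.5161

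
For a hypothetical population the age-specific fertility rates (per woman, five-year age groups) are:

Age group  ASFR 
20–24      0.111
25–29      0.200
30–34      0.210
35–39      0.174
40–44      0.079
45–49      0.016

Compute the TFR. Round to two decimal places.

Sum of ASFRs = 0.111 + 0.200 + 0.210 + 0.174 + 0.079 + 0.016 = 0.790
TFR = 5 × 0.790 = 3.95

3.95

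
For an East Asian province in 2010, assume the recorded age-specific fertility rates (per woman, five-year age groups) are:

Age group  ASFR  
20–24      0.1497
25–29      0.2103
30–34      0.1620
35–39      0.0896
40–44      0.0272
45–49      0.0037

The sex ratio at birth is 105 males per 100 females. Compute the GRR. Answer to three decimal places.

1.567

Proportion female at birth = 100 / (100 + 105) = 0.48780.
Sum of ASFRs = 0.1497 + 0.2103 + 0.1620 + 0.0896 + 0.0272 + 0.0037 = 0.6425
TFR = 5 × 0.6425 = 3.2125
GRR = 0.48780 × 3.2125 = 1.56706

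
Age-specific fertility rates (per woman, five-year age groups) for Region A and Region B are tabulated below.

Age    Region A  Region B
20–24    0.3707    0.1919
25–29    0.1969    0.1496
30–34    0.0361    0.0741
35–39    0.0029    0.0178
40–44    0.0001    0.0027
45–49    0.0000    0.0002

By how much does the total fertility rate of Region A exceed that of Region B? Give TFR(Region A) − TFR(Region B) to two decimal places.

0.85

Region A:
  Sum of ASFRs = 0.3707 + 0.1969 + 0.0361 + 0.0029 + 0.0001 + 0.0000 = 0.6067
  TFR = 5 × 0.6067 = 3.0335
Region B:
  Sum of ASFRs = 0.1919 + 0.1496 + 0.0741 + 0.0178 + 0.0027 + 0.0002 = 0.4363
  TFR = 5 × 0.4363 = 2.1815
Difference = 3.0335 − 2.1815 = 0.852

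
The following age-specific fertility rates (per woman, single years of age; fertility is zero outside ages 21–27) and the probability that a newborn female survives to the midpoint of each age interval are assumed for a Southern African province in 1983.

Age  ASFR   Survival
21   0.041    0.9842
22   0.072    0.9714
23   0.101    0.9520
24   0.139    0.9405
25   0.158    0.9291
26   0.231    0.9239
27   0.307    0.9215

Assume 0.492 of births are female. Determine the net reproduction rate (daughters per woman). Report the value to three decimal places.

0.482

Proportion female at birth = 0.492.
Weighting each age-specific rate by interval width and survival:
  21: 1 × 0.041 × 0.9842 = 0.04035
  22: 1 × 0.072 × 0.9714 = 0.06994
  23: 1 × 0.101 × 0.9520 = 0.09615
  24: 1 × 0.139 × 0.9405 = 0.13073
  25: 1 × 0.158 × 0.9291 = 0.14680
  26: 1 × 0.231 × 0.9239 = 0.21342
  27: 1 × 0.307 × 0.9215 = 0.28290
Sum = 0.98029
NRR = 0.492 × 0.98029 = 0.48230
With NRR below 1 the population is below replacement fertility.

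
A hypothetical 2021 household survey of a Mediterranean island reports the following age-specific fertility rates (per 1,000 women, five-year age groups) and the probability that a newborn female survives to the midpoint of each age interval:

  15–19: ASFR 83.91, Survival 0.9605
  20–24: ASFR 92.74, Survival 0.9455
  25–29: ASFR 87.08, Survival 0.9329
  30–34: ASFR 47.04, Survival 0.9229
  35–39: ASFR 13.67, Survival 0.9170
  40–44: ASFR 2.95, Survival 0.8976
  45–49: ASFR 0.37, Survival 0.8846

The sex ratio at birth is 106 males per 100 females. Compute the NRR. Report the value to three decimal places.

0.749

Proportion female at birth = 100 / (100 + 106) = 0.48544.
Weighting each age-specific rate by interval width and survival:
  15–19: 5 × 83.91/1000 × 0.9605 = 0.40298
  20–24: 5 × 92.74/1000 × 0.9455 = 0.43843
  25–29: 5 × 87.08/1000 × 0.9329 = 0.40618
  30–34: 5 × 47.04/1000 × 0.9229 = 0.21707
  35–39: 5 × 13.67/1000 × 0.9170 = 0.06268
  40–44: 5 × 2.95/1000 × 0.8976 = 0.01324
  45–49: 5 × 0.37/1000 × 0.8846 = 0.00164
Sum = 1.54222
NRR = 0.48544 × 1.54222 = 0.74866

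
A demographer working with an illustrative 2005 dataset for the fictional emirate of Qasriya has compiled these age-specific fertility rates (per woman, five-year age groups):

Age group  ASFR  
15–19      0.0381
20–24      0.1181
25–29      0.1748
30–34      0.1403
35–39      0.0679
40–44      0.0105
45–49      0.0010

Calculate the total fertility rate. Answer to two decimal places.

2.75

Sum of ASFRs = 0.0381 + 0.1181 + 0.1748 + 0.1403 + 0.0679 + 0.0105 + 0.0010 = 0.5507
TFR = 5 × 0.5507 = 2.7535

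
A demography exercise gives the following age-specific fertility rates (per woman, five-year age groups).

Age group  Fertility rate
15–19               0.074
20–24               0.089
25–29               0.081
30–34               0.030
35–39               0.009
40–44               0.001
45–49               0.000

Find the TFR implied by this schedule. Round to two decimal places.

1.42

Sum of ASFRs = 0.074 + 0.089 + 0.081 + 0.030 + 0.009 + 0.001 + 0.000 = 0.284
TFR = 5 × 0.284 = 1.42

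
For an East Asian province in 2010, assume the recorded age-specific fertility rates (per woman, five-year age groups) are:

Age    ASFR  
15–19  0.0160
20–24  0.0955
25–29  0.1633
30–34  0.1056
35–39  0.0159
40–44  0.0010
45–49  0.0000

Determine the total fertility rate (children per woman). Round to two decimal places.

Sum of ASFRs = 0.0160 + 0.0955 + 0.1633 + 0.1056 + 0.0159 + 0.0010 + 0.0000 = 0.3973
TFR = 5 × 0.3973 = 1.9865

1.99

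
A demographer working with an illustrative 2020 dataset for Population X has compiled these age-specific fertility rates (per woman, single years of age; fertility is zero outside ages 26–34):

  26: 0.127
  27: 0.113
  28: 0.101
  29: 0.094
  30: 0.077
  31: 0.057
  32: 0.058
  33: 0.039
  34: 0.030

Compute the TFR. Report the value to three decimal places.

Sum of ASFRs = 0.127 + 0.113 + 0.101 + 0.094 + 0.077 + 0.057 + 0.058 + 0.039 + 0.030 = 0.696
TFR = 0.696

0.696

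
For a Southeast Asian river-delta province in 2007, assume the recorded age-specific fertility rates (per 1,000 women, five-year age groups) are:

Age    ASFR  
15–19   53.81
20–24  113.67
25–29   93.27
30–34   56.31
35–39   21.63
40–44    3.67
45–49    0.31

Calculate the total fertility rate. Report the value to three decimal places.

1.713

Sum of ASFRs = 53.81 + 113.67 + 93.27 + 56.31 + 21.63 + 3.67 + 0.31 = 342.67
TFR = 5 × 342.67 / 1000 = 1.71335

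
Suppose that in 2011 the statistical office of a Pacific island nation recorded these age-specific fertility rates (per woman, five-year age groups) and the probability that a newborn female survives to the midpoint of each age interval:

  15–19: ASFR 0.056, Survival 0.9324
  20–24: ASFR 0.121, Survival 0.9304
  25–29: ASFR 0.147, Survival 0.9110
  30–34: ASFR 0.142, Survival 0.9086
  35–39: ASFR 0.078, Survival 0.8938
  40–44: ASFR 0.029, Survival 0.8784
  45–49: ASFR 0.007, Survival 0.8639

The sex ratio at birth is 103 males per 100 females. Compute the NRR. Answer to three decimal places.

1.303

Proportion female at birth = 100 / (100 + 103) = 0.49261.
Each age group contributes 5 × ASFR × survival:
  15–19: 5 × 0.056 × 0.9324 = 0.26107
  20–24: 5 × 0.121 × 0.9304 = 0.56289
  25–29: 5 × 0.147 × 0.9110 = 0.66959
  30–34: 5 × 0.142 × 0.9086 = 0.64511
  35–39: 5 × 0.078 × 0.8938 = 0.34858
  40–44: 5 × 0.029 × 0.8784 = 0.12737
  45–49: 5 × 0.007 × 0.8639 = 0.03024
Sum = 2.64485
NRR = 0.49261 × 2.64485 = 1.30288
An NRR exceeding 1 indicates intrinsic growth under these rates.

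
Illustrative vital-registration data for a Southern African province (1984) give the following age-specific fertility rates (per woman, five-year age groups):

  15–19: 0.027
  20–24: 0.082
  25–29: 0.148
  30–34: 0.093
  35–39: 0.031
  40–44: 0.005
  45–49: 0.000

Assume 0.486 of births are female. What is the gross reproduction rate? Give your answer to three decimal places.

0.938

Proportion female at birth = 0.486.
Sum of ASFRs = 0.027 + 0.082 + 0.148 + 0.093 + 0.031 + 0.005 + 0.000 = 0.386
TFR = 5 × 0.386 = 1.93
GRR = 0.486 × 1.93 = 0.93798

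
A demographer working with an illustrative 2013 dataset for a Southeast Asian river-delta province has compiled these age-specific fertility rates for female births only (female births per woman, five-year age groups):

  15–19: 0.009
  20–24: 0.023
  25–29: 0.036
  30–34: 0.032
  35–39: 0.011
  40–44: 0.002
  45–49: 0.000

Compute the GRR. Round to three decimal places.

0.565

Sum of female ASFRs = 0.009 + 0.023 + 0.036 + 0.032 + 0.011 + 0.002 + 0.000 = 0.113
GRR = 5 × 0.113 = 0.565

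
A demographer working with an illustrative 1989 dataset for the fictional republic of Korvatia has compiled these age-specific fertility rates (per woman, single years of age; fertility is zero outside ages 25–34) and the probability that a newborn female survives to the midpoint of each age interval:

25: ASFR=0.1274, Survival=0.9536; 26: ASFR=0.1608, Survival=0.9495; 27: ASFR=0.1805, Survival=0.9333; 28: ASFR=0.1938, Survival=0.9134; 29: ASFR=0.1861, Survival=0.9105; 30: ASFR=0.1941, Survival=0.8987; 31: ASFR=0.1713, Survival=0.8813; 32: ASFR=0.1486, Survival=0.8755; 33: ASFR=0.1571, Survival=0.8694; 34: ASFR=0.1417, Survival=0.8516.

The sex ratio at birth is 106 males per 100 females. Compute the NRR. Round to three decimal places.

Proportion female at birth = 100 / (100 + 106) = 0.48544.
Per-age-group product (1 × ASFR × survival probability):
  25: 1 × 0.1274 × 0.9536 = 0.12149
  26: 1 × 0.1608 × 0.9495 = 0.15268
  27: 1 × 0.1805 × 0.9333 = 0.16846
  28: 1 × 0.1938 × 0.9134 = 0.17702
  29: 1 × 0.1861 × 0.9105 = 0.16944
  30: 1 × 0.1941 × 0.8987 = 0.17444
  31: 1 × 0.1713 × 0.8813 = 0.15097
  32: 1 × 0.1486 × 0.8755 = 0.13010
  33: 1 × 0.1571 × 0.8694 = 0.13658
  34: 1 × 0.1417 × 0.8516 = 0.12067
Sum = 1.50185
NRR = 0.48544 × 1.50185 = 0.72906

0.729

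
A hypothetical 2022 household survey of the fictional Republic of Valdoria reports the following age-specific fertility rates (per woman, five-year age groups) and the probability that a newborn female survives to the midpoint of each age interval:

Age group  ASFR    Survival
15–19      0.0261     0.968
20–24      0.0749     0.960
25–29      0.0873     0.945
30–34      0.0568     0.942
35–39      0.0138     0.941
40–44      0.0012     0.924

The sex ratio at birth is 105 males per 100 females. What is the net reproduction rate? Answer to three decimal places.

0.603

Proportion female at birth = 100 / (100 + 105) = 0.48780.
Survival-weighted fertility by age (5·fₓ·Sₓ):
  15–19: 5 × 0.0261 × 0.968 = 0.12632
  20–24: 5 × 0.0749 × 0.960 = 0.35952
  25–29: 5 × 0.0873 × 0.945 = 0.41249
  30–34: 5 × 0.0568 × 0.942 = 0.26753
  35–39: 5 × 0.0138 × 0.941 = 0.06493
  40–44: 5 × 0.0012 × 0.924 = 0.00554
Sum = 1.23633
NRR = 0.48780 × 1.23633 = 0.60308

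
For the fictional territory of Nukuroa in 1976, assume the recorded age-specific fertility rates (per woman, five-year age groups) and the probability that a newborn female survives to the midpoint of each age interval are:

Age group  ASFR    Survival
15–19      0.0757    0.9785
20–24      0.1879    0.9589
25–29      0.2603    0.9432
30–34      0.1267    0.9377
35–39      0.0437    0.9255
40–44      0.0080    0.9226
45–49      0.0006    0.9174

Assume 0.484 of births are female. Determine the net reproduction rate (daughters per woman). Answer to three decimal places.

1.614

Proportion female at birth = 0.484.
Each age group contributes 5 × ASFR × survival:
  15–19: 5 × 0.0757 × 0.9785 = 0.37036
  20–24: 5 × 0.1879 × 0.9589 = 0.90089
  25–29: 5 × 0.2603 × 0.9432 = 1.22757
  30–34: 5 × 0.1267 × 0.9377 = 0.59403
  35–39: 5 × 0.0437 × 0.9255 = 0.20222
  40–44: 5 × 0.0080 × 0.9226 = 0.03690
  45–49: 5 × 0.0006 × 0.9174 = 0.00275
Sum = 3.33472
NRR = 0.484 × 3.33472 = 1.61400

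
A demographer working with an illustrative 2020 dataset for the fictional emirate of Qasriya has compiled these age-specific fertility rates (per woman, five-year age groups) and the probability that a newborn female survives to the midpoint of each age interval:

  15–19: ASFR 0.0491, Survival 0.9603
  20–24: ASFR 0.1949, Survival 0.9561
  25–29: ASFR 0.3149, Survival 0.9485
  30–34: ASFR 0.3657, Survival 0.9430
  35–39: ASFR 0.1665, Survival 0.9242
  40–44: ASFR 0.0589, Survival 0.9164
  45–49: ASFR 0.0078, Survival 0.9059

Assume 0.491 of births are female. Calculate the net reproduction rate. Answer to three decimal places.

2.681

Proportion female at birth = 0.491.
Survival-weighted fertility by age (5·fₓ·Sₓ):
  15–19: 5 × 0.0491 × 0.9603 = 0.23575
  20–24: 5 × 0.1949 × 0.9561 = 0.93172
  25–29: 5 × 0.3149 × 0.9485 = 1.49341
  30–34: 5 × 0.3657 × 0.9430 = 1.72428
  35–39: 5 × 0.1665 × 0.9242 = 0.76940
  40–44: 5 × 0.0589 × 0.9164 = 0.26988
  45–49: 5 × 0.0078 × 0.9059 = 0.03533
Sum = 5.45977
NRR = 0.491 × 5.45977 = 2.68075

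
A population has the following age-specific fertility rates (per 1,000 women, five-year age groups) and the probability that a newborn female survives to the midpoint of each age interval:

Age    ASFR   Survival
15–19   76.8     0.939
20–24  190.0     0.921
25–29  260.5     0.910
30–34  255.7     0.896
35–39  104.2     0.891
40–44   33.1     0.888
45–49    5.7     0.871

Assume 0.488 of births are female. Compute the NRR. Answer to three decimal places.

Proportion female at birth = 0.488.
Weighting each age-specific rate by interval width and survival:
  15–19: 5 × 76.8/1000 × 0.939 = 0.36058
  20–24: 5 × 190.0/1000 × 0.921 = 0.87495
  25–29: 5 × 260.5/1000 × 0.910 = 1.18528
  30–34: 5 × 255.7/1000 × 0.896 = 1.14554
  35–39: 5 × 104.2/1000 × 0.891 = 0.46421
  40–44: 5 × 33.1/1000 × 0.888 = 0.14696
  45–49: 5 × 5.7/1000 × 0.871 = 0.02482
Sum = 4.20234
NRR = 0.488 × 4.20234 = 2.05074

2.051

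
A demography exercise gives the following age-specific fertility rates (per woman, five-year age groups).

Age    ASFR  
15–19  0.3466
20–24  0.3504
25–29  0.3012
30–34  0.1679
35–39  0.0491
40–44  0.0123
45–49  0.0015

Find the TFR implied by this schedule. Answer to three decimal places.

6.145

Sum of ASFRs = 0.3466 + 0.3504 + 0.3012 + 0.1679 + 0.0491 + 0.0123 + 0.0015 = 1.2290
TFR = 5 × 1.2290 = 6.145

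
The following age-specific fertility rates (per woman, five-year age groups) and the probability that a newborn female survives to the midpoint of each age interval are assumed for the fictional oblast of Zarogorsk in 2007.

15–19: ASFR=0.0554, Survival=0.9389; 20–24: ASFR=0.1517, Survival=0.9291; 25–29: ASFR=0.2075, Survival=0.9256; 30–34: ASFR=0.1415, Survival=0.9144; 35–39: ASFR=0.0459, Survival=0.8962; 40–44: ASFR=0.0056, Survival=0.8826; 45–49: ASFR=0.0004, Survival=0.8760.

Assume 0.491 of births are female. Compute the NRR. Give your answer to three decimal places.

Proportion female at birth = 0.491.
Per-age-group product (5 × ASFR × survival probability):
  15–19: 5 × 0.0554 × 0.9389 = 0.26008
  20–24: 5 × 0.1517 × 0.9291 = 0.70472
  25–29: 5 × 0.2075 × 0.9256 = 0.96031
  30–34: 5 × 0.1415 × 0.9144 = 0.64694
  35–39: 5 × 0.0459 × 0.8962 = 0.20568
  40–44: 5 × 0.0056 × 0.8826 = 0.02471
  45–49: 5 × 0.0004 × 0.8760 = 0.00175
Sum = 2.80419
NRR = 0.491 × 2.80419 = 1.37686

1.377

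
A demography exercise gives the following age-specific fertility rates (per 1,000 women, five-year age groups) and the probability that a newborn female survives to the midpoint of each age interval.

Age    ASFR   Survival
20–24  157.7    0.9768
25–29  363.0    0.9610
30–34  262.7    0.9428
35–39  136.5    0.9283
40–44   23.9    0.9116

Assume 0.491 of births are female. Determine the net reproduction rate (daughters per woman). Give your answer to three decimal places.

Proportion female at birth = 0.491.
Survival-weighted fertility by age (5·fₓ·Sₓ):
  20–24: 5 × 157.7/1000 × 0.9768 = 0.77021
  25–29: 5 × 363.0/1000 × 0.9610 = 1.74422
  30–34: 5 × 262.7/1000 × 0.9428 = 1.23837
  35–39: 5 × 136.5/1000 × 0.9283 = 0.63356
  40–44: 5 × 23.9/1000 × 0.9116 = 0.10894
Sum = 4.49530
NRR = 0.491 × 4.49530 = 2.20719
With NRR above 1 the population is above replacement fertility.

2.207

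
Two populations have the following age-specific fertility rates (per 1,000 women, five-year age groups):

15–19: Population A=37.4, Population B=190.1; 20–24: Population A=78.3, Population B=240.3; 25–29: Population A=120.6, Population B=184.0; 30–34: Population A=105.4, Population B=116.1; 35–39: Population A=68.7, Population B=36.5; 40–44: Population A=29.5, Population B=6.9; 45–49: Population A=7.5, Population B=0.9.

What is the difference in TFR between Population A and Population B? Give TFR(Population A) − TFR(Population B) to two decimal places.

-1.64

Population A:
  Sum of ASFRs = 37.4 + 78.3 + 120.6 + 105.4 + 68.7 + 29.5 + 7.5 = 447.4
  TFR = 5 × 447.4 / 1000 = 2.237
Population B:
  Sum of ASFRs = 190.1 + 240.3 + 184.0 + 116.1 + 36.5 + 6.9 + 0.9 = 774.8
  TFR = 5 × 774.8 / 1000 = 3.874
Difference = 2.237 − 3.874 = -1.637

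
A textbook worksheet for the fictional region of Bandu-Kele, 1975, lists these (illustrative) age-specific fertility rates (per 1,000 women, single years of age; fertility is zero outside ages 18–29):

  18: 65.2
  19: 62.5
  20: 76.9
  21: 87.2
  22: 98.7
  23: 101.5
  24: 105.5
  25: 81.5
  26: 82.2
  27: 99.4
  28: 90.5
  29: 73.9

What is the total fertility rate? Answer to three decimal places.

1.025

Sum of ASFRs = 65.2 + 62.5 + 76.9 + 87.2 + 98.7 + 101.5 + 105.5 + 81.5 + 82.2 + 99.4 + 90.5 + 73.9 = 1025.0
TFR = 1025.0 / 1000 = 1.025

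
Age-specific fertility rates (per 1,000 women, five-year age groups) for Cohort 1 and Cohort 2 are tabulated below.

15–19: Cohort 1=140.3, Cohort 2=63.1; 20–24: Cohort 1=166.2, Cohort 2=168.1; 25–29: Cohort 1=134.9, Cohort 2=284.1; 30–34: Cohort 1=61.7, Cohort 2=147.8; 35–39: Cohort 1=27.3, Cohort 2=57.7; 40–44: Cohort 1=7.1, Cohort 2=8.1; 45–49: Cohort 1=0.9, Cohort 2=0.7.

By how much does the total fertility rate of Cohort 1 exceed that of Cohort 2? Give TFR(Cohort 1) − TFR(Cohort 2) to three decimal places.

Cohort 1:
  Sum of ASFRs = 140.3 + 166.2 + 134.9 + 61.7 + 27.3 + 7.1 + 0.9 = 538.4
  TFR = 5 × 538.4 / 1000 = 2.692
Cohort 2:
  Sum of ASFRs = 63.1 + 168.1 + 284.1 + 147.8 + 57.7 + 8.1 + 0.7 = 729.6
  TFR = 5 × 729.6 / 1000 = 3.648
Difference = 2.692 − 3.648 = -0.956

-0.956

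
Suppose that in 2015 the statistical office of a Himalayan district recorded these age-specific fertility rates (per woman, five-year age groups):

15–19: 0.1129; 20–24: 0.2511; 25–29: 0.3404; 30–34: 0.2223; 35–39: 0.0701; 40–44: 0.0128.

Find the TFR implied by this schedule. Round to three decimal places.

Sum of ASFRs = 0.1129 + 0.2511 + 0.3404 + 0.2223 + 0.0701 + 0.0128 = 1.0096
TFR = 5 × 1.0096 = 5.048

5.048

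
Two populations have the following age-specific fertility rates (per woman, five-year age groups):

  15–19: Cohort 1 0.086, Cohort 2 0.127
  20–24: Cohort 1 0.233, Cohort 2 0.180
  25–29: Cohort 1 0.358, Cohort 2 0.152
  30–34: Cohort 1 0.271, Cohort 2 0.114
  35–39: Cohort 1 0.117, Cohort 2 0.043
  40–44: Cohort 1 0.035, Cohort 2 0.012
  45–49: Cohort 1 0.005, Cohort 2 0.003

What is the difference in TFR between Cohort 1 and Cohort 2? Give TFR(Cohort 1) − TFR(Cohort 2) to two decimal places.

2.37

Cohort 1:
  Sum of ASFRs = 0.086 + 0.233 + 0.358 + 0.271 + 0.117 + 0.035 + 0.005 = 1.105
  TFR = 5 × 1.105 = 5.525
Cohort 2:
  Sum of ASFRs = 0.127 + 0.180 + 0.152 + 0.114 + 0.043 + 0.012 + 0.003 = 0.631
  TFR = 5 × 0.631 = 3.155
Difference = 5.525 − 3.155 = 2.37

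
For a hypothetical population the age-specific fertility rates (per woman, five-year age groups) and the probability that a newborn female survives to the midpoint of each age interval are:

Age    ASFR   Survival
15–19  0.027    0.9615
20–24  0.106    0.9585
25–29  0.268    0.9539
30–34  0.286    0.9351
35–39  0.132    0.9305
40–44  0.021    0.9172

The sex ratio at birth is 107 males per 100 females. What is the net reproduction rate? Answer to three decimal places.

1.915

Proportion female at birth = 100 / (100 + 107) = 0.48309.
Survival-weighted fertility by age (5·fₓ·Sₓ):
  15–19: 5 × 0.027 × 0.9615 = 0.12980
  20–24: 5 × 0.106 × 0.9585 = 0.50801
  25–29: 5 × 0.268 × 0.9539 = 1.27823
  30–34: 5 × 0.286 × 0.9351 = 1.33719
  35–39: 5 × 0.132 × 0.9305 = 0.61413
  40–44: 5 × 0.021 × 0.9172 = 0.09631
Sum = 3.96367
NRR = 0.48309 × 3.96367 = 1.91481
With NRR above 1 the population is above replacement fertility.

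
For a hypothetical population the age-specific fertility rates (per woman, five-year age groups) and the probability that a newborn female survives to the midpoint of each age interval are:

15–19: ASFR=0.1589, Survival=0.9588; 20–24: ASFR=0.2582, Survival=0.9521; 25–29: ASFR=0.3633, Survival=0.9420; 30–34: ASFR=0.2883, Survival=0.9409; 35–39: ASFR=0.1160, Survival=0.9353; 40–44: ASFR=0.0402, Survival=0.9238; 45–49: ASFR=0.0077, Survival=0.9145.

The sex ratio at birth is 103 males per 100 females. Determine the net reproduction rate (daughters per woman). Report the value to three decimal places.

2.868

Proportion female at birth = 100 / (100 + 103) = 0.49261.
Weighting each age-specific rate by interval width and survival:
  15–19: 5 × 0.1589 × 0.9588 = 0.76177
  20–24: 5 × 0.2582 × 0.9521 = 1.22916
  25–29: 5 × 0.3633 × 0.9420 = 1.71114
  30–34: 5 × 0.2883 × 0.9409 = 1.35631
  35–39: 5 × 0.1160 × 0.9353 = 0.54247
  40–44: 5 × 0.0402 × 0.9238 = 0.18568
  45–49: 5 × 0.0077 × 0.9145 = 0.03521
Sum = 5.82174
NRR = 0.49261 × 5.82174 = 2.86785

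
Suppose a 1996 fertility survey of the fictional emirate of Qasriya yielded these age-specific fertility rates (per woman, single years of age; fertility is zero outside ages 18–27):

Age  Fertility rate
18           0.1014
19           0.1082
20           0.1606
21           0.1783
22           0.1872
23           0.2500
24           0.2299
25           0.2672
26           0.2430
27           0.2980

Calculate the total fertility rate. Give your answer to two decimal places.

Sum of ASFRs = 0.1014 + 0.1082 + 0.1606 + 0.1783 + 0.1872 + 0.2500 + 0.2299 + 0.2672 + 0.2430 + 0.2980 = 2.0238
TFR = 2.0238

2.02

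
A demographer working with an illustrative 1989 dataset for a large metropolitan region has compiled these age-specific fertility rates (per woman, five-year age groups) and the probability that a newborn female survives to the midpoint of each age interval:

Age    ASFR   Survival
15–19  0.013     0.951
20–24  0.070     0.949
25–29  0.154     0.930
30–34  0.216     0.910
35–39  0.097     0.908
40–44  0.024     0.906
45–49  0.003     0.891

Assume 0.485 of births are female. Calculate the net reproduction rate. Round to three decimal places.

Proportion female at birth = 0.485.
Survival-weighted fertility by age (5·fₓ·Sₓ):
  15–19: 5 × 0.013 × 0.951 = 0.06182
  20–24: 5 × 0.070 × 0.949 = 0.33215
  25–29: 5 × 0.154 × 0.930 = 0.71610
  30–34: 5 × 0.216 × 0.910 = 0.98280
  35–39: 5 × 0.097 × 0.908 = 0.44038
  40–44: 5 × 0.024 × 0.906 = 0.10872
  45–49: 5 × 0.003 × 0.891 = 0.01337
Sum = 2.65534
NRR = 0.485 × 2.65534 = 1.28784
An NRR exceeding 1 indicates intrinsic growth under these rates.

1.288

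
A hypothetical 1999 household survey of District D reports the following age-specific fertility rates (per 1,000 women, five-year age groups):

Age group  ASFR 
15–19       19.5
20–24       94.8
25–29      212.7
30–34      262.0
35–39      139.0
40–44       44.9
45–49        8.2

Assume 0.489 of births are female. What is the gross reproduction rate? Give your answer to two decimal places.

1.91

Proportion female at birth = 0.489.
Sum of ASFRs = 19.5 + 94.8 + 212.7 + 262.0 + 139.0 + 44.9 + 8.2 = 781.1
TFR = 5 × 781.1 / 1000 = 3.9055
GRR = 0.489 × 3.9055 = 1.90979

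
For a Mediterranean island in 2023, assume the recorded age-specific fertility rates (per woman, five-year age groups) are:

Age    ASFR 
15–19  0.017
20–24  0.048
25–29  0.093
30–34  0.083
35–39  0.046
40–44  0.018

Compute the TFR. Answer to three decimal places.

Sum of ASFRs = 0.017 + 0.048 + 0.093 + 0.083 + 0.046 + 0.018 = 0.305
TFR = 5 × 0.305 = 1.525

1.525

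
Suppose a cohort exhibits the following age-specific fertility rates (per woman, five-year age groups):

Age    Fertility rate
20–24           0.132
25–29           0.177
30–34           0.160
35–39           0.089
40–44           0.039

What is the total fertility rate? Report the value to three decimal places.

2.985

Sum of ASFRs = 0.132 + 0.177 + 0.160 + 0.089 + 0.039 = 0.597
TFR = 5 × 0.597 = 2.985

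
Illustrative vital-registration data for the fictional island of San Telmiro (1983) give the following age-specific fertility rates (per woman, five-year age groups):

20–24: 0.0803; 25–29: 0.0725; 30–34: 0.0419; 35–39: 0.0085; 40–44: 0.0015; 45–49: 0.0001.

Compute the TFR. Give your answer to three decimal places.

1.024

Sum of ASFRs = 0.0803 + 0.0725 + 0.0419 + 0.0085 + 0.0015 + 0.0001 = 0.2048
TFR = 5 × 0.2048 = 1.024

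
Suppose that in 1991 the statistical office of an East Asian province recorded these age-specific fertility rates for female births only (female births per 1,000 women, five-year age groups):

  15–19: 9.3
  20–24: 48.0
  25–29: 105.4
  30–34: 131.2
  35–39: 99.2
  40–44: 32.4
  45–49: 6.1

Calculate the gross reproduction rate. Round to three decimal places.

Sum of female ASFRs = 9.3 + 48.0 + 105.4 + 131.2 + 99.2 + 32.4 + 6.1 = 431.6
GRR = 5 × 431.6 / 1000 = 2.158

2.158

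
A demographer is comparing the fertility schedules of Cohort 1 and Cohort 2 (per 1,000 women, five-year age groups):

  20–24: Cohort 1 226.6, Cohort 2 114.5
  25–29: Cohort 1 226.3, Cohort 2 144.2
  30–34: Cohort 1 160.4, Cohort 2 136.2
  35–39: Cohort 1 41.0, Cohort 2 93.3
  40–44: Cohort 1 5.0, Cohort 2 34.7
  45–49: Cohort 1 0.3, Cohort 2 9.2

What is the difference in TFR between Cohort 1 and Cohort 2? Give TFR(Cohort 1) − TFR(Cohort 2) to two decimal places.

0.64

Cohort 1:
  Sum of ASFRs = 226.6 + 226.3 + 160.4 + 41.0 + 5.0 + 0.3 = 659.6
  TFR = 5 × 659.6 / 1000 = 3.298
Cohort 2:
  Sum of ASFRs = 114.5 + 144.2 + 136.2 + 93.3 + 34.7 + 9.2 = 532.1
  TFR = 5 × 532.1 / 1000 = 2.6605
Difference = 3.298 − 2.6605 = 0.6375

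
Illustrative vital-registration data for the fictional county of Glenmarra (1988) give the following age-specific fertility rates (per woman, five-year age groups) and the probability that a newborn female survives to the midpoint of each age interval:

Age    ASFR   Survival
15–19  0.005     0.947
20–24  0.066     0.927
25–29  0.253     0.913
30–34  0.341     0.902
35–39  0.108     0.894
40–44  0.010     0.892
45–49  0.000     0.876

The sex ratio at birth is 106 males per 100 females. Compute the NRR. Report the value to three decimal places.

1.723

Proportion female at birth = 100 / (100 + 106) = 0.48544.
Each age group contributes 5 × ASFR × survival:
  15–19: 5 × 0.005 × 0.947 = 0.02368
  20–24: 5 × 0.066 × 0.927 = 0.30591
  25–29: 5 × 0.253 × 0.913 = 1.15495
  30–34: 5 × 0.341 × 0.902 = 1.53791
  35–39: 5 × 0.108 × 0.894 = 0.48276
  40–44: 5 × 0.010 × 0.892 = 0.04460
  45–49: 5 × 0.000 × 0.876 = 0.00000
Sum = 3.54981
NRR = 0.48544 × 3.54981 = 1.72322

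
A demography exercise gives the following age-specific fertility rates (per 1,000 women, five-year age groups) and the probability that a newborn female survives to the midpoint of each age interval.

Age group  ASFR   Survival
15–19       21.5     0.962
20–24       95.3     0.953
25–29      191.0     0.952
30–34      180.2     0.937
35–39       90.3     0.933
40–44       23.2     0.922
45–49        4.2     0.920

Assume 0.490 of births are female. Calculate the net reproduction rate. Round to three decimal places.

1.401

Proportion female at birth = 0.490.
Weighting each age-specific rate by interval width and survival:
  15–19: 5 × 21.5/1000 × 0.962 = 0.10342
  20–24: 5 × 95.3/1000 × 0.953 = 0.45410
  25–29: 5 × 191.0/1000 × 0.952 = 0.90916
  30–34: 5 × 180.2/1000 × 0.937 = 0.84424
  35–39: 5 × 90.3/1000 × 0.933 = 0.42125
  40–44: 5 × 23.2/1000 × 0.922 = 0.10695
  45–49: 5 × 4.2/1000 × 0.920 = 0.01932
Sum = 2.85844
NRR = 0.490 × 2.85844 = 1.40064
An NRR exceeding 1 indicates intrinsic growth under these rates.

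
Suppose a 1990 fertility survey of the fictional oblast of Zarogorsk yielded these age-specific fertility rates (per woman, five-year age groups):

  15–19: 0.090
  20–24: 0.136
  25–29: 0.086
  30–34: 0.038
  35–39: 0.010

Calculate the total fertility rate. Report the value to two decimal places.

1.80

Sum of ASFRs = 0.090 + 0.136 + 0.086 + 0.038 + 0.010 = 0.360
TFR = 5 × 0.360 = 1.8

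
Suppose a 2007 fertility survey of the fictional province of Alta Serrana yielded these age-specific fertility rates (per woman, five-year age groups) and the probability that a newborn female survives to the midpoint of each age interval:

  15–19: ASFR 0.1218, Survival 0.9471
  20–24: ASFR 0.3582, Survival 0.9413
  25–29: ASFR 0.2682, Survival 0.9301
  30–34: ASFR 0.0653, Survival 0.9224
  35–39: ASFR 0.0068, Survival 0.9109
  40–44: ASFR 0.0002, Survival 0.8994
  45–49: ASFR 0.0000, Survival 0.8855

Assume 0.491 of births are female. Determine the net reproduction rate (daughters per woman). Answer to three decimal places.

Proportion female at birth = 0.491.
Survival-weighted fertility by age (5·fₓ·Sₓ):
  15–19: 5 × 0.1218 × 0.9471 = 0.57678
  20–24: 5 × 0.3582 × 0.9413 = 1.68587
  25–29: 5 × 0.2682 × 0.9301 = 1.24726
  30–34: 5 × 0.0653 × 0.9224 = 0.30116
  35–39: 5 × 0.0068 × 0.9109 = 0.03097
  40–44: 5 × 0.0002 × 0.8994 = 0.00090
  45–49: 5 × 0.0000 × 0.8855 = 0.00000
Sum = 3.84294
NRR = 0.491 × 3.84294 = 1.88688

1.887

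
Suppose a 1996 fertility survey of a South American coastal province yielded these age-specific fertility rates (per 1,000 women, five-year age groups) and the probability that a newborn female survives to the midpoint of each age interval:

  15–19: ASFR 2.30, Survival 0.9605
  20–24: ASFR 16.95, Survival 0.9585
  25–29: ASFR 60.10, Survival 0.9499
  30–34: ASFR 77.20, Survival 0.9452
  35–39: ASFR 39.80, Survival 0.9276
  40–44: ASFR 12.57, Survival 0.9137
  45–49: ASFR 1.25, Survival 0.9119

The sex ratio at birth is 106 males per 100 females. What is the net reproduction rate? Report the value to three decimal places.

Proportion female at birth = 100 / (100 + 106) = 0.48544.
Survival-weighted fertility by age (5·fₓ·Sₓ):
  15–19: 5 × 2.30/1000 × 0.9605 = 0.01105
  20–24: 5 × 16.95/1000 × 0.9585 = 0.08123
  25–29: 5 × 60.10/1000 × 0.9499 = 0.28544
  30–34: 5 × 77.20/1000 × 0.9452 = 0.36485
  35–39: 5 × 39.80/1000 × 0.9276 = 0.18459
  40–44: 5 × 12.57/1000 × 0.9137 = 0.05743
  45–49: 5 × 1.25/1000 × 0.9119 = 0.00570
Sum = 0.99029
NRR = 0.48544 × 0.99029 = 0.48073
An NRR under 1 implies long-run decline under these rates.

0.481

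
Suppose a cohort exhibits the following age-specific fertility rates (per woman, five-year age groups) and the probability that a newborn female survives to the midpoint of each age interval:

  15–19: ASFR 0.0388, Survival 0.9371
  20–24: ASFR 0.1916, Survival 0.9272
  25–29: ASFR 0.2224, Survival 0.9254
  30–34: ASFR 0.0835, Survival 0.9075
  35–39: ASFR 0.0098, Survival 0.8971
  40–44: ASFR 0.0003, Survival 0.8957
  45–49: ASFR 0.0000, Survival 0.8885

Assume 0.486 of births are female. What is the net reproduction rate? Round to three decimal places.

Proportion female at birth = 0.486.
Weighting each age-specific rate by interval width and survival:
  15–19: 5 × 0.0388 × 0.9371 = 0.18180
  20–24: 5 × 0.1916 × 0.9272 = 0.88826
  25–29: 5 × 0.2224 × 0.9254 = 1.02904
  30–34: 5 × 0.0835 × 0.9075 = 0.37888
  35–39: 5 × 0.0098 × 0.8971 = 0.04396
  40–44: 5 × 0.0003 × 0.8957 = 0.00134
  45–49: 5 × 0.0000 × 0.8885 = 0.00000
Sum = 2.52328
NRR = 0.486 × 2.52328 = 1.22631

1.226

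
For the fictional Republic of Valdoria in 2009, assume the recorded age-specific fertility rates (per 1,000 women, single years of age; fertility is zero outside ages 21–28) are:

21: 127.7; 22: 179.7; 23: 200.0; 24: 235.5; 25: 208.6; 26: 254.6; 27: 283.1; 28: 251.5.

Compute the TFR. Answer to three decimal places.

Sum of ASFRs = 127.7 + 179.7 + 200.0 + 235.5 + 208.6 + 254.6 + 283.1 + 251.5 = 1740.7
TFR = 1740.7 / 1000 = 1.7407

1.741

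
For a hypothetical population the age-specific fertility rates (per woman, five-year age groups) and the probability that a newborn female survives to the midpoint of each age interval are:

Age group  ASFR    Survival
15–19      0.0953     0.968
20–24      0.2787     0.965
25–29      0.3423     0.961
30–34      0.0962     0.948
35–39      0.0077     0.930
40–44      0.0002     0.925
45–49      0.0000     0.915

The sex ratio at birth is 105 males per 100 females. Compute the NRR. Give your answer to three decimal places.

1.924

Proportion female at birth = 100 / (100 + 105) = 0.48780.
Each age group contributes 5 × ASFR × survival:
  15–19: 5 × 0.0953 × 0.968 = 0.46125
  20–24: 5 × 0.2787 × 0.965 = 1.34473
  25–29: 5 × 0.3423 × 0.961 = 1.64475
  30–34: 5 × 0.0962 × 0.948 = 0.45599
  35–39: 5 × 0.0077 × 0.930 = 0.03581
  40–44: 5 × 0.0002 × 0.925 = 0.00093
  45–49: 5 × 0.0000 × 0.915 = 0.00000
Sum = 3.94346
NRR = 0.48780 × 3.94346 = 1.92362
An NRR exceeding 1 indicates intrinsic growth under these rates.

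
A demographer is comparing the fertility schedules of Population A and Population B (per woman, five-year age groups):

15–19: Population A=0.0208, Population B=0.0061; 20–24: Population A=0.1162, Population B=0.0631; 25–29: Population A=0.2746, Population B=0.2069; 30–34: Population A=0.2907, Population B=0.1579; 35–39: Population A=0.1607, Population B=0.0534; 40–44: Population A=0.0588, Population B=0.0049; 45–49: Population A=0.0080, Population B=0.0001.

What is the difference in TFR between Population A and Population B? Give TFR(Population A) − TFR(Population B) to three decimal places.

Population A:
  Sum of ASFRs = 0.0208 + 0.1162 + 0.2746 + 0.2907 + 0.1607 + 0.0588 + 0.0080 = 0.9298
  TFR = 5 × 0.9298 = 4.649
Population B:
  Sum of ASFRs = 0.0061 + 0.0631 + 0.2069 + 0.1579 + 0.0534 + 0.0049 + 0.0001 = 0.4924
  TFR = 5 × 0.4924 = 2.462
Difference = 4.649 − 2.462 = 2.187

2.187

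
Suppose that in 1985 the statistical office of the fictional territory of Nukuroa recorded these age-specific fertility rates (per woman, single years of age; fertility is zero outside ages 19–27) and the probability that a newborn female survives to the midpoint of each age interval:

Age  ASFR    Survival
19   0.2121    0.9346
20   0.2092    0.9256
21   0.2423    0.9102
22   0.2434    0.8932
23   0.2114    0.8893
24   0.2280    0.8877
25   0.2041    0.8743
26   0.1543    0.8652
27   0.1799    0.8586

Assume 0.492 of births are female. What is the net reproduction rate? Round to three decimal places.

Proportion female at birth = 0.492.
Per-age-group product (1 × ASFR × survival probability):
  19: 1 × 0.2121 × 0.9346 = 0.19823
  20: 1 × 0.2092 × 0.9256 = 0.19364
  21: 1 × 0.2423 × 0.9102 = 0.22054
  22: 1 × 0.2434 × 0.8932 = 0.21740
  23: 1 × 0.2114 × 0.8893 = 0.18800
  24: 1 × 0.2280 × 0.8877 = 0.20240
  25: 1 × 0.2041 × 0.8743 = 0.17844
  26: 1 × 0.1543 × 0.8652 = 0.13350
  27: 1 × 0.1799 × 0.8586 = 0.15446
Sum = 1.68661
NRR = 0.492 × 1.68661 = 0.82981

0.830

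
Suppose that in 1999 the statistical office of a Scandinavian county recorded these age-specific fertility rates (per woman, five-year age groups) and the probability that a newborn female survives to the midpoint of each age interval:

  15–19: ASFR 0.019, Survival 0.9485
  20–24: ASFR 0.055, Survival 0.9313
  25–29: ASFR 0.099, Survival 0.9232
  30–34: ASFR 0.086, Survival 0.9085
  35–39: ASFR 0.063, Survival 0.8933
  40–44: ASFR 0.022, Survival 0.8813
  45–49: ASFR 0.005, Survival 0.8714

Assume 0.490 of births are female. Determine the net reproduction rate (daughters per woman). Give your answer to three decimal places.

Proportion female at birth = 0.490.
Survival-weighted fertility by age (5·fₓ·Sₓ):
  15–19: 5 × 0.019 × 0.9485 = 0.09011
  20–24: 5 × 0.055 × 0.9313 = 0.25611
  25–29: 5 × 0.099 × 0.9232 = 0.45698
  30–34: 5 × 0.086 × 0.9085 = 0.39066
  35–39: 5 × 0.063 × 0.8933 = 0.28139
  40–44: 5 × 0.022 × 0.8813 = 0.09694
  45–49: 5 × 0.005 × 0.8714 = 0.02179
Sum = 1.59398
NRR = 0.490 × 1.59398 = 0.78105
With NRR below 1 the population is below replacement fertility.

0.781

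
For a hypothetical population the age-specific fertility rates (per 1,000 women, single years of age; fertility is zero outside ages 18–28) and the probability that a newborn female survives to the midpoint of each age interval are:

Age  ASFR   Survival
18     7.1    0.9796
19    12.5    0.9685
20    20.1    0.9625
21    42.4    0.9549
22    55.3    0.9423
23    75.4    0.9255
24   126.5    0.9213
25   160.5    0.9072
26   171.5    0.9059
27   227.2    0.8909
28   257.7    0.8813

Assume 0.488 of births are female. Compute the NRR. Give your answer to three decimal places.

0.511

Proportion female at birth = 0.488.
Weighting each age-specific rate by interval width and survival:
  18: 1 × 7.1/1000 × 0.9796 = 0.00696
  19: 1 × 12.5/1000 × 0.9685 = 0.01211
  20: 1 × 20.1/1000 × 0.9625 = 0.01935
  21: 1 × 42.4/1000 × 0.9549 = 0.04049
  22: 1 × 55.3/1000 × 0.9423 = 0.05211
  23: 1 × 75.4/1000 × 0.9255 = 0.06978
  24: 1 × 126.5/1000 × 0.9213 = 0.11654
  25: 1 × 160.5/1000 × 0.9072 = 0.14561
  26: 1 × 171.5/1000 × 0.9059 = 0.15536
  27: 1 × 227.2/1000 × 0.8909 = 0.20241
  28: 1 × 257.7/1000 × 0.8813 = 0.22711
Sum = 1.04783
NRR = 0.488 × 1.04783 = 0.51134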